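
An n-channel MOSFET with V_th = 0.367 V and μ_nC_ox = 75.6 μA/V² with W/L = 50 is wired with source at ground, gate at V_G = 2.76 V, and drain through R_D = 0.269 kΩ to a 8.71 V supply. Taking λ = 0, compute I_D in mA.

I_D = 10.8 mA

V_GS = V_G = 2.76 V, so V_ov = 2.76 − 0.367 = 2.39 V.
k_n = μ_nC_ox · (W/L) = 3.78 mA/V².
Assume saturation: I_D = ½ k_n V_ov² = 0.5 × 3.78 × 2.39² = 10.8 mA, giving V_DS = V_DD − I_D R_D = 8.71 − 10.8 × 0.269 = 5.8 V.
V_DS = 5.8 V ≥ V_ov = 2.39 V, confirming saturation.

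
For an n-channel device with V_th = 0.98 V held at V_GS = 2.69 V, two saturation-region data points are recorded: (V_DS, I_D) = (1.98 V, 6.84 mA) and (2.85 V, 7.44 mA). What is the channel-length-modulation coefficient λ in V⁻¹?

With V_GS fixed, I_D ∝ (1 + λ V_DS) in saturation, so I_D2/I_D1 = (1 + λ V_DS2)/(1 + λ V_DS1).
7.44/6.84 = 1.088 = (1 + 2.85 λ)/(1 + 1.98 λ).
Solving: λ (I_D1 V_DS2 − I_D2 V_DS1) = I_D2 − I_D1, so λ = (7.44 − 6.84) / (6.84 × 2.85 − 7.44 × 1.98) = 0.6 / 4.76 = 0.126 V⁻¹.

λ = 0.126 V⁻¹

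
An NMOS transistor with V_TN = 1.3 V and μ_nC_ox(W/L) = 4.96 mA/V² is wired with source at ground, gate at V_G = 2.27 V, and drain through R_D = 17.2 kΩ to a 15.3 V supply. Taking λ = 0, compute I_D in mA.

I_D = 0.878 mA

V_GS = V_G = 2.27 V, so V_ov = 2.27 − 1.3 = 0.97 V.
Assume saturation: I_D = ½ k_n V_ov² = 0.5 × 4.96 × 0.97² = 2.33 mA, giving V_DS = V_DD − I_D R_D = 15.3 − 2.33 × 17.2 = -24.8 V.
But -24.8 V < V_ov = 0.97 V, so the device is actually in triode.
In triode I_D = k_n[V_ov V_DS − ½ V_DS²] and I_D = (V_DD − V_DS)/R_D. Equating: 42.7 V_DS² − 83.75 V_DS + 15.3 = 0, giving V_DS = 0.204 V (the root below V_ov).
I_D = (15.3 − 0.204) / 17.2 = 0.878 mA.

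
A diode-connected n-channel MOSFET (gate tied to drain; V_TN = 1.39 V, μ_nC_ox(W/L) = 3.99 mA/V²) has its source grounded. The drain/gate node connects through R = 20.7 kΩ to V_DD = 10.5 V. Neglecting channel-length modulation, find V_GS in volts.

V_GS = 1.85 V

With gate tied to drain, V_GS = V_DS ≥ V_GS − V_TN, so the device is in saturation.
KCL at the drain: ½ k_n (V_GS − V_TN)² = (V_DD − V_GS)/R.
Let x = V_GS − 1.39. Then 41.3 x² + x − 9.11 = 0, giving x = 0.458 V (positive root), so V_GS = 1.85 V.
I_D = (V_DD − V_GS)/R = (10.5 − 1.85) / 20.7 = 0.418 mA.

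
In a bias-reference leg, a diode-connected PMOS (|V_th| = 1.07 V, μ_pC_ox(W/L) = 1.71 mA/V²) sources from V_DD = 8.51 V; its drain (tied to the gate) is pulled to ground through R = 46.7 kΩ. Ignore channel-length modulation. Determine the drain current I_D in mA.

With gate tied to drain, V_SG = V_SD ≥ V_SG − |V_th|, so the device is in saturation.
KCL at the drain: ½ k_p (V_SG − |V_th|)² = (V_DD − V_SG)/R.
Let x = V_SG − 1.07. Then 39.9 x² + x − 7.44 = 0, giving x = 0.419 V (positive root), so V_SG = 1.49 V.
I_D = (V_DD − V_SG)/R = (8.51 − 1.49) / 46.7 = 0.15 mA.

I_D = 0.150 mA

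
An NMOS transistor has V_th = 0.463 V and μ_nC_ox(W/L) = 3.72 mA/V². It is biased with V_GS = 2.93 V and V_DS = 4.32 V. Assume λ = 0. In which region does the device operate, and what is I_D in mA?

V_ov = V_GS − V_th = 2.93 − 0.463 = 2.47 V.
Since V_DS = 4.32 V ≥ V_ov = 2.47 V, the device is in saturation.
I_D = ½ k_n V_ov² = 0.5 × 3.72 × 2.47² = 11.3 mA.

Saturation; I_D = 11.3 mA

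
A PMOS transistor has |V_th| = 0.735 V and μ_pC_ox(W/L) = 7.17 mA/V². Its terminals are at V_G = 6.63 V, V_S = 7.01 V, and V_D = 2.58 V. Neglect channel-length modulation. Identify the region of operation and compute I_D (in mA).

V_SG = V_S − V_G = 7.01 − 6.63 = 0.38 V; V_SD = V_S − V_D = 7.01 − 2.58 = 4.43 V.
V_SG = 0.38 V < |V_th| = 0.735 V, so the transistor is in cutoff.

Cutoff; I_D = 0 mA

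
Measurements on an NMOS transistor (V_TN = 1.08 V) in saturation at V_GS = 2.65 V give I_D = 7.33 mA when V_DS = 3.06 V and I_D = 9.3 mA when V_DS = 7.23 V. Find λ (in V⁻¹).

λ = 0.0803 V⁻¹

With V_GS fixed, I_D ∝ (1 + λ V_DS) in saturation, so I_D2/I_D1 = (1 + λ V_DS2)/(1 + λ V_DS1).
9.3/7.33 = 1.269 = (1 + 7.23 λ)/(1 + 3.06 λ).
Solving: λ (I_D1 V_DS2 − I_D2 V_DS1) = I_D2 − I_D1, so λ = (9.3 − 7.33) / (7.33 × 7.23 − 9.3 × 3.06) = 1.97 / 24.5 = 0.0803 V⁻¹.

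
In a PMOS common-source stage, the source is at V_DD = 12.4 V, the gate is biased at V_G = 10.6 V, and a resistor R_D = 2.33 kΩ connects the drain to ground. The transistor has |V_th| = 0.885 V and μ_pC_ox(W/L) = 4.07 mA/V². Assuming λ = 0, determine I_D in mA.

V_SG = V_DD − V_G = 12.4 − 10.6 = 1.8 V, so V_ov = 1.8 − 0.885 = 0.915 V.
Assume saturation: I_D = ½ k_p V_ov² = 0.5 × 4.07 × 0.915² = 1.7 mA, giving V_SD = V_DD − I_D R_D = 12.4 − 1.7 × 2.33 = 8.43 V.
V_SD = 8.43 V ≥ V_ov = 0.915 V, confirming saturation.

I_D = 1.70 mA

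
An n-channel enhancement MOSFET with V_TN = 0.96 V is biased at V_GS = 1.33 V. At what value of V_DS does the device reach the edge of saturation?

The boundary between triode and saturation is V_DS = V_GS − V_TN = V_ov.
V_ov = 1.33 − 0.96 = 0.37 V.

V_DS,sat = 0.370 V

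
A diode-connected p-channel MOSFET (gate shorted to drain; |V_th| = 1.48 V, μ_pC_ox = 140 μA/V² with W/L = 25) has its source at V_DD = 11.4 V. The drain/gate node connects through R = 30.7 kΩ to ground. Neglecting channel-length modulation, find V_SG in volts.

With gate tied to drain, V_SG = V_SD ≥ V_SG − |V_th|, so the device is in saturation.
k_p = μ_pC_ox · (W/L) = 3.5 mA/V².
KCL at the drain: ½ k_p (V_SG − |V_th|)² = (V_DD − V_SG)/R.
Let x = V_SG − 1.48. Then 53.7 x² + x − 9.92 = 0, giving x = 0.42 V (positive root), so V_SG = 1.9 V.
I_D = (V_DD − V_SG)/R = (11.4 − 1.9) / 30.7 = 0.309 mA.

V_SG = 1.90 V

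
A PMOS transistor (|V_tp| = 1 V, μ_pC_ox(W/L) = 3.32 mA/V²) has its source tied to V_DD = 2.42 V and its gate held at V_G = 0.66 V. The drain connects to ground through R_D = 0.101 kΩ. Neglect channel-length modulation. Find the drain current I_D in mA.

I_D = 0.959 mA

V_SG = V_DD − V_G = 2.42 − 0.66 = 1.76 V, so V_ov = 1.76 − 1 = 0.76 V.
Assume saturation: I_D = ½ k_p V_ov² = 0.5 × 3.32 × 0.76² = 0.959 mA, giving V_SD = V_DD − I_D R_D = 2.42 − 0.959 × 0.101 = 2.32 V.
V_SD = 2.32 V ≥ V_ov = 0.76 V, confirming saturation.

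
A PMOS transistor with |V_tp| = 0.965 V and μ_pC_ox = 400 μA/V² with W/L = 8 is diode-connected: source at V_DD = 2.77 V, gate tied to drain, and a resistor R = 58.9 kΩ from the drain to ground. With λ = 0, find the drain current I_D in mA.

With gate tied to drain, V_SG = V_SD ≥ V_SG − |V_tp|, so the device is in saturation.
k_p = μ_pC_ox · (W/L) = 3.2 mA/V².
KCL at the drain: ½ k_p (V_SG − |V_tp|)² = (V_DD − V_SG)/R.
Let x = V_SG − 0.965. Then 94.2 x² + x − 1.805 = 0, giving x = 0.133 V (positive root), so V_SG = 1.1 V.
I_D = (V_DD − V_SG)/R = (2.77 − 1.1) / 58.9 = 0.0284 mA.

I_D = 0.0284 mA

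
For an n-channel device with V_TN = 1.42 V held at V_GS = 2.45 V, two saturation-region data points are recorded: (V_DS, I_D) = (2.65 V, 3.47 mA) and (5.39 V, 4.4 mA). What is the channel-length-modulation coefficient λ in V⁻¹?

With V_GS fixed, I_D ∝ (1 + λ V_DS) in saturation, so I_D2/I_D1 = (1 + λ V_DS2)/(1 + λ V_DS1).
4.4/3.47 = 1.268 = (1 + 5.39 λ)/(1 + 2.65 λ).
Solving: λ (I_D1 V_DS2 − I_D2 V_DS1) = I_D2 − I_D1, so λ = (4.4 − 3.47) / (3.47 × 5.39 − 4.4 × 2.65) = 0.93 / 7.04 = 0.132 V⁻¹.

λ = 0.132 V⁻¹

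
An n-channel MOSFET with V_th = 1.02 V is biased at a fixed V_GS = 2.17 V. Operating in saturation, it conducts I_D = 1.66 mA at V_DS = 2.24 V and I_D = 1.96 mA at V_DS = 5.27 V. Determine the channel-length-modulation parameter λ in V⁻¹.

With V_GS fixed, I_D ∝ (1 + λ V_DS) in saturation, so I_D2/I_D1 = (1 + λ V_DS2)/(1 + λ V_DS1).
1.96/1.66 = 1.181 = (1 + 5.27 λ)/(1 + 2.24 λ).
Solving: λ (I_D1 V_DS2 − I_D2 V_DS1) = I_D2 − I_D1, so λ = (1.96 − 1.66) / (1.66 × 5.27 − 1.96 × 2.24) = 0.3 / 4.36 = 0.0688 V⁻¹.

λ = 0.0688 V⁻¹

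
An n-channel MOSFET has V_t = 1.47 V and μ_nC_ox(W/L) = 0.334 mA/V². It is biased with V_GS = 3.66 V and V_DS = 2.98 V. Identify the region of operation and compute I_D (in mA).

Saturation; I_D = 0.801 mA

V_ov = V_GS − V_t = 3.66 − 1.47 = 2.19 V.
Since V_DS = 2.98 V ≥ V_ov = 2.19 V, the device is in saturation.
I_D = ½ k_n V_ov² = 0.5 × 0.334 × 2.19² = 0.801 mA.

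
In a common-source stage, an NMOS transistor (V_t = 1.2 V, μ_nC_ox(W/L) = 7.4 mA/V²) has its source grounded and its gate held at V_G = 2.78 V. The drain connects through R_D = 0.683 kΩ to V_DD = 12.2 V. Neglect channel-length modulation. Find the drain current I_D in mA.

V_GS = V_G = 2.78 V, so V_ov = 2.78 − 1.2 = 1.58 V.
Assume saturation: I_D = ½ k_n V_ov² = 0.5 × 7.4 × 1.58² = 9.24 mA, giving V_DS = V_DD − I_D R_D = 12.2 − 9.24 × 0.683 = 5.89 V.
V_DS = 5.89 V ≥ V_ov = 1.58 V, confirming saturation.

I_D = 9.24 mA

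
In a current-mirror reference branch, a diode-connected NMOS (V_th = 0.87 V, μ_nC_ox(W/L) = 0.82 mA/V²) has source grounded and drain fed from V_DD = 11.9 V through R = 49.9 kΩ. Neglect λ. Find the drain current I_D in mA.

With gate tied to drain, V_GS = V_DS ≥ V_GS − V_th, so the device is in saturation.
KCL at the drain: ½ k_n (V_GS − V_th)² = (V_DD − V_GS)/R.
Let x = V_GS − 0.87. Then 20.5 x² + x − 11.03 = 0, giving x = 0.71 V (positive root), so V_GS = 1.58 V.
I_D = (V_DD − V_GS)/R = (11.9 − 1.58) / 49.9 = 0.207 mA.

I_D = 0.207 mA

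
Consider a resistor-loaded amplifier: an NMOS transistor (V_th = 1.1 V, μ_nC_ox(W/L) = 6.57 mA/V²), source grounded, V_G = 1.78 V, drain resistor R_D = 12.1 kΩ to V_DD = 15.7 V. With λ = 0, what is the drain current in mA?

V_GS = V_G = 1.78 V, so V_ov = 1.78 − 1.1 = 0.68 V.
Assume saturation: I_D = ½ k_n V_ov² = 0.5 × 6.57 × 0.68² = 1.52 mA, giving V_DS = V_DD − I_D R_D = 15.7 − 1.52 × 12.1 = -2.68 V.
But -2.68 V < V_ov = 0.68 V, so the device is actually in triode.
In triode I_D = k_n[V_ov V_DS − ½ V_DS²] and I_D = (V_DD − V_DS)/R_D. Equating: 39.7 V_DS² − 55.06 V_DS + 15.7 = 0, giving V_DS = 0.402 V (the root below V_ov).
I_D = (15.7 − 0.402) / 12.1 = 1.26 mA.

I_D = 1.26 mA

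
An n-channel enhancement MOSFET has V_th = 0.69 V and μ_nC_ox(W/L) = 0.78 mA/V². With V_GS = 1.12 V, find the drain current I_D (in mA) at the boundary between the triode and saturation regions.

I_D = 0.0721 mA

At the boundary V_DS = V_ov = V_GS − V_th = 1.12 − 0.69 = 0.43 V.
I_D = ½ k_n V_ov² = 0.5 × 0.78 × 0.43² = 0.0721 mA.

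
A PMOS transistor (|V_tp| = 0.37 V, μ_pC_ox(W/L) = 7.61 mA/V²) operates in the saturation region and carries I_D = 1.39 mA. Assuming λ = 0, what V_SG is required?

V_SG = 0.974 V

In saturation I_D = ½ k_p (V_SG − |V_tp|)², so V_SG − |V_tp| = √(2 I_D / k_p) = √(2 × 1.39 / 7.61) = 0.604 V.
V_SG = 0.37 + 0.604 = 0.974 V.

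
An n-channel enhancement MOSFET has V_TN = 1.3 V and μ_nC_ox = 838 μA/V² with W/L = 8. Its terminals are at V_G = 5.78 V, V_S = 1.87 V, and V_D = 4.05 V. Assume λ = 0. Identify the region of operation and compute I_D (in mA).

Triode; I_D = 22.2 mA

V_GS = V_G − V_S = 5.78 − 1.87 = 3.91 V; V_DS = V_D − V_S = 4.05 − 1.87 = 2.18 V.
k_n = μ_nC_ox · (W/L) = 6.704 mA/V².
V_ov = V_GS − V_TN = 3.91 − 1.3 = 2.61 V.
Since V_DS = 2.18 V < V_ov = 2.61 V, the device is in the triode region.
I_D = k_n [V_ov · V_DS − ½ V_DS²] = 6.704 × [2.61 × 2.18 − 0.5 × 2.18²] = 22.2 mA.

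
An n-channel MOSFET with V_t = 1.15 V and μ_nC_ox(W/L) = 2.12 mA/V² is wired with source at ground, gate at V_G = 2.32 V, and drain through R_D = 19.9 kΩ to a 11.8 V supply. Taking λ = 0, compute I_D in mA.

V_GS = V_G = 2.32 V, so V_ov = 2.32 − 1.15 = 1.17 V.
Assume saturation: I_D = ½ k_n V_ov² = 0.5 × 2.12 × 1.17² = 1.45 mA, giving V_DS = V_DD − I_D R_D = 11.8 − 1.45 × 19.9 = -17.1 V.
But -17.1 V < V_ov = 1.17 V, so the device is actually in triode.
In triode I_D = k_n[V_ov V_DS − ½ V_DS²] and I_D = (V_DD − V_DS)/R_D. Equating: 21.1 V_DS² − 50.36 V_DS + 11.8 = 0, giving V_DS = 0.263 V (the root below V_ov).
I_D = (11.8 − 0.263) / 19.9 = 0.58 mA.

I_D = 0.580 mA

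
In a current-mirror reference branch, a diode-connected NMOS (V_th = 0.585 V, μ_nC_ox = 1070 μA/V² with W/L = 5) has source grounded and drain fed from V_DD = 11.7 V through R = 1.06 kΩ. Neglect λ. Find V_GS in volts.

V_GS = 2.40 V

With gate tied to drain, V_GS = V_DS ≥ V_GS − V_th, so the device is in saturation.
k_n = μ_nC_ox · (W/L) = 5.35 mA/V².
KCL at the drain: ½ k_n (V_GS − V_th)² = (V_DD − V_GS)/R.
Let x = V_GS − 0.585. Then 2.84 x² + x − 11.11 = 0, giving x = 1.81 V (positive root), so V_GS = 2.4 V.
I_D = (V_DD − V_GS)/R = (11.7 − 2.4) / 1.06 = 8.78 mA.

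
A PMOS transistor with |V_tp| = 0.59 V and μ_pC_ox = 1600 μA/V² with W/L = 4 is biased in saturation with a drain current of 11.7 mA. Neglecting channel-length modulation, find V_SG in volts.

V_SG = 2.50 V

k_p = μ_pC_ox · (W/L) = 6.4 mA/V².
In saturation I_D = ½ k_p (V_SG − |V_tp|)², so V_SG − |V_tp| = √(2 I_D / k_p) = √(2 × 11.7 / 6.4) = 1.91 V.
V_SG = 0.59 + 1.91 = 2.5 V.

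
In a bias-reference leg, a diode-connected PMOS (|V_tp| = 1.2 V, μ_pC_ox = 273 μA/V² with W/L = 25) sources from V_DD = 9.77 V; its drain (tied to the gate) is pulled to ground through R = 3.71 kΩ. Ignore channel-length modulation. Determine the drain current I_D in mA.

I_D = 2.10 mA

With gate tied to drain, V_SG = V_SD ≥ V_SG − |V_tp|, so the device is in saturation.
k_p = μ_pC_ox · (W/L) = 6.825 mA/V².
KCL at the drain: ½ k_p (V_SG − |V_tp|)² = (V_DD − V_SG)/R.
Let x = V_SG − 1.2. Then 12.7 x² + x − 8.57 = 0, giving x = 0.784 V (positive root), so V_SG = 1.98 V.
I_D = (V_DD − V_SG)/R = (9.77 − 1.98) / 3.71 = 2.1 mA.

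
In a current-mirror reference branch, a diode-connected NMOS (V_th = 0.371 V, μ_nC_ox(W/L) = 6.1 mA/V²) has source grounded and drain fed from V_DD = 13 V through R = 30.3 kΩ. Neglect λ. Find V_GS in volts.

V_GS = 0.735 V

With gate tied to drain, V_GS = V_DS ≥ V_GS − V_th, so the device is in saturation.
KCL at the drain: ½ k_n (V_GS − V_th)² = (V_DD − V_GS)/R.
Let x = V_GS − 0.371. Then 92.4 x² + x − 12.63 = 0, giving x = 0.364 V (positive root), so V_GS = 0.735 V.
I_D = (V_DD − V_GS)/R = (13 − 0.735) / 30.3 = 0.405 mA.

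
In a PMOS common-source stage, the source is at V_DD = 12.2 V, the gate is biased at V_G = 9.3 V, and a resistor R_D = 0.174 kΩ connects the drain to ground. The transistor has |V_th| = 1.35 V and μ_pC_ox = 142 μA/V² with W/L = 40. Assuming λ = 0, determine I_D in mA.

I_D = 6.82 mA

V_SG = V_DD − V_G = 12.2 − 9.3 = 2.9 V, so V_ov = 2.9 − 1.35 = 1.55 V.
k_p = μ_pC_ox · (W/L) = 5.68 mA/V².
Assume saturation: I_D = ½ k_p V_ov² = 0.5 × 5.68 × 1.55² = 6.82 mA, giving V_SD = V_DD − I_D R_D = 12.2 − 6.82 × 0.174 = 11 V.
V_SD = 11 V ≥ V_ov = 1.55 V, confirming saturation.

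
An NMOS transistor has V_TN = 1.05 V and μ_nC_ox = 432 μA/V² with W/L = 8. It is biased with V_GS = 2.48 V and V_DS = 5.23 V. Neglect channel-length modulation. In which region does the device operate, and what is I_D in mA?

k_n = μ_nC_ox · (W/L) = 3.456 mA/V².
V_ov = V_GS − V_TN = 2.48 − 1.05 = 1.43 V.
Since V_DS = 5.23 V ≥ V_ov = 1.43 V, the device is in saturation.
I_D = ½ k_n V_ov² = 0.5 × 3.456 × 1.43² = 3.53 mA.

Saturation; I_D = 3.53 mA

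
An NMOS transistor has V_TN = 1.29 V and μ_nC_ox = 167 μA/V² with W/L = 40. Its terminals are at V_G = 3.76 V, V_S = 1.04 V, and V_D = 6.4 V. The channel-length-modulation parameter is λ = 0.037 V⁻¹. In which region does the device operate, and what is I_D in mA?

V_GS = V_G − V_S = 3.76 − 1.04 = 2.72 V; V_DS = V_D − V_S = 6.4 − 1.04 = 5.36 V.
k_n = μ_nC_ox · (W/L) = 6.68 mA/V².
V_ov = V_GS − V_TN = 2.72 − 1.29 = 1.43 V.
Since V_DS = 5.36 V ≥ V_ov = 1.43 V, the device is in saturation.
I_D = ½ k_n V_ov² (1 + λ V_DS) = 0.5 × 6.68 × 1.43² × (1 + 0.037 × 5.36) = 8.18 mA.

Saturation; I_D = 8.18 mA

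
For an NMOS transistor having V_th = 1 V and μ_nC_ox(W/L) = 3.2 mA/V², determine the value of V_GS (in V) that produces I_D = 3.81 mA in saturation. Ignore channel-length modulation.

V_GS = 2.54 V

In saturation I_D = ½ k_n (V_GS − V_th)², so V_GS − V_th = √(2 I_D / k_n) = √(2 × 3.81 / 3.2) = 1.54 V.
V_GS = 1 + 1.54 = 2.54 V.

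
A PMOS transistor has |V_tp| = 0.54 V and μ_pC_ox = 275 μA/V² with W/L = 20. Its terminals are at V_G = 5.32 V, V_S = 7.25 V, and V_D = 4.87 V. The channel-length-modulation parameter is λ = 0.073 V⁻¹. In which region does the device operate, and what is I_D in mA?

V_SG = V_S − V_G = 7.25 − 5.32 = 1.93 V; V_SD = V_S − V_D = 7.25 − 4.87 = 2.38 V.
k_p = μ_pC_ox · (W/L) = 5.5 mA/V².
V_ov = V_SG − |V_tp| = 1.93 − 0.54 = 1.39 V.
Since V_SD = 2.38 V ≥ V_ov = 1.39 V, the device is in saturation.
I_D = ½ k_p V_ov² (1 + λ V_SD) = 0.5 × 5.5 × 1.39² × (1 + 0.073 × 2.38) = 6.24 mA.

Saturation; I_D = 6.24 mA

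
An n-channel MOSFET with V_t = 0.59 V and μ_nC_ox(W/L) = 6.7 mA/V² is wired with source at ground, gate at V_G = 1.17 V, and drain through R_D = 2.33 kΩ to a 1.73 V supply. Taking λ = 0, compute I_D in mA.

V_GS = V_G = 1.17 V, so V_ov = 1.17 − 0.59 = 0.58 V.
Assume saturation: I_D = ½ k_n V_ov² = 0.5 × 6.7 × 0.58² = 1.13 mA, giving V_DS = V_DD − I_D R_D = 1.73 − 1.13 × 2.33 = -0.896 V.
But -0.896 V < V_ov = 0.58 V, so the device is actually in triode.
In triode I_D = k_n[V_ov V_DS − ½ V_DS²] and I_D = (V_DD − V_DS)/R_D. Equating: 7.81 V_DS² − 10.05 V_DS + 1.73 = 0, giving V_DS = 0.205 V (the root below V_ov).
I_D = (1.73 − 0.205) / 2.33 = 0.655 mA.

I_D = 0.655 mA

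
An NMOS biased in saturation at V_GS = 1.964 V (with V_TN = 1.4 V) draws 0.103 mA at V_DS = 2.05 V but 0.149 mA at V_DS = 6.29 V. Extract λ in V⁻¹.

With V_GS fixed, I_D ∝ (1 + λ V_DS) in saturation, so I_D2/I_D1 = (1 + λ V_DS2)/(1 + λ V_DS1).
0.149/0.103 = 1.447 = (1 + 6.29 λ)/(1 + 2.05 λ).
Solving: λ (I_D1 V_DS2 − I_D2 V_DS1) = I_D2 − I_D1, so λ = (0.149 − 0.103) / (0.103 × 6.29 − 0.149 × 2.05) = 0.046 / 0.342 = 0.134 V⁻¹.

λ = 0.134 V⁻¹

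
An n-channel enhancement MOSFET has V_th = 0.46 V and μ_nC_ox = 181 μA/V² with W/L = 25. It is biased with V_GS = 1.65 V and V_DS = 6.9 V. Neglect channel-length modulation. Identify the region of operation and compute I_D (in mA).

k_n = μ_nC_ox · (W/L) = 4.525 mA/V².
V_ov = V_GS − V_th = 1.65 − 0.46 = 1.19 V.
Since V_DS = 6.9 V ≥ V_ov = 1.19 V, the device is in saturation.
I_D = ½ k_n V_ov² = 0.5 × 4.525 × 1.19² = 3.2 mA.

Saturation; I_D = 3.20 mA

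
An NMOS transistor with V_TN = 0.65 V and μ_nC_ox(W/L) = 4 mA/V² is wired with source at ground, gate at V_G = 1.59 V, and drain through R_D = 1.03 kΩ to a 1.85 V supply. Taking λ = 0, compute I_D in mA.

I_D = 1.33 mA

V_GS = V_G = 1.59 V, so V_ov = 1.59 − 0.65 = 0.94 V.
Assume saturation: I_D = ½ k_n V_ov² = 0.5 × 4 × 0.94² = 1.77 mA, giving V_DS = V_DD − I_D R_D = 1.85 − 1.77 × 1.03 = 0.0298 V.
But 0.0298 V < V_ov = 0.94 V, so the device is actually in triode.
In triode I_D = k_n[V_ov V_DS − ½ V_DS²] and I_D = (V_DD − V_DS)/R_D. Equating: 2.06 V_DS² − 4.873 V_DS + 1.85 = 0, giving V_DS = 0.475 V (the root below V_ov).
I_D = (1.85 − 0.475) / 1.03 = 1.33 mA.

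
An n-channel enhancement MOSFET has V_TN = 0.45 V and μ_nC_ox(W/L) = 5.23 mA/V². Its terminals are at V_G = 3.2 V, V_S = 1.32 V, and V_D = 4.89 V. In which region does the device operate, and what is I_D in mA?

Saturation; I_D = 5.35 mA

V_GS = V_G − V_S = 3.2 − 1.32 = 1.88 V; V_DS = V_D − V_S = 4.89 − 1.32 = 3.57 V.
V_ov = V_GS − V_TN = 1.88 − 0.45 = 1.43 V.
Since V_DS = 3.57 V ≥ V_ov = 1.43 V, the device is in saturation.
I_D = ½ k_n V_ov² = 0.5 × 5.23 × 1.43² = 5.35 mA.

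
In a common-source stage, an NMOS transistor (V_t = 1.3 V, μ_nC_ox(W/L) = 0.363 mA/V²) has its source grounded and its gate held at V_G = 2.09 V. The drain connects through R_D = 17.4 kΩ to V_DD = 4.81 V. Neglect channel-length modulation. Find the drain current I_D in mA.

I_D = 0.113 mA

V_GS = V_G = 2.09 V, so V_ov = 2.09 − 1.3 = 0.79 V.
Assume saturation: I_D = ½ k_n V_ov² = 0.5 × 0.363 × 0.79² = 0.113 mA, giving V_DS = V_DD − I_D R_D = 4.81 − 0.113 × 17.4 = 2.84 V.
V_DS = 2.84 V ≥ V_ov = 0.79 V, confirming saturation.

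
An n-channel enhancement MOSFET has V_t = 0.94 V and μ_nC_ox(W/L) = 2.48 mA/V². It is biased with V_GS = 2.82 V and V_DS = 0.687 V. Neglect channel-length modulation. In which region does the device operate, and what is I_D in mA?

V_ov = V_GS − V_t = 2.82 − 0.94 = 1.88 V.
Since V_DS = 0.687 V < V_ov = 1.88 V, the device is in the triode region.
I_D = k_n [V_ov · V_DS − ½ V_DS²] = 2.48 × [1.88 × 0.687 − 0.5 × 0.687²] = 2.62 mA.

Triode; I_D = 2.62 mA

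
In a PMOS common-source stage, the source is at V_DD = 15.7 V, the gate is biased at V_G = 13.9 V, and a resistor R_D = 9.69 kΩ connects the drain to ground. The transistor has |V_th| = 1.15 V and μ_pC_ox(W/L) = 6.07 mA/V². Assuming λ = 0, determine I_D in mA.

V_SG = V_DD − V_G = 15.7 − 13.9 = 1.8 V, so V_ov = 1.8 − 1.15 = 0.65 V.
Assume saturation: I_D = ½ k_p V_ov² = 0.5 × 6.07 × 0.65² = 1.28 mA, giving V_SD = V_DD − I_D R_D = 15.7 − 1.28 × 9.69 = 3.27 V.
V_SD = 3.27 V ≥ V_ov = 0.65 V, confirming saturation.

I_D = 1.28 mA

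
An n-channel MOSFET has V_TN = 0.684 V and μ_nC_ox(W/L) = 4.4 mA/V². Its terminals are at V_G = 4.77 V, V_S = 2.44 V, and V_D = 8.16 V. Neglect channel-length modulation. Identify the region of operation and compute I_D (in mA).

V_GS = V_G − V_S = 4.77 − 2.44 = 2.33 V; V_DS = V_D − V_S = 8.16 − 2.44 = 5.72 V.
V_ov = V_GS − V_TN = 2.33 − 0.684 = 1.65 V.
Since V_DS = 5.72 V ≥ V_ov = 1.65 V, the device is in saturation.
I_D = ½ k_n V_ov² = 0.5 × 4.4 × 1.65² = 5.96 mA.

Saturation; I_D = 5.96 mA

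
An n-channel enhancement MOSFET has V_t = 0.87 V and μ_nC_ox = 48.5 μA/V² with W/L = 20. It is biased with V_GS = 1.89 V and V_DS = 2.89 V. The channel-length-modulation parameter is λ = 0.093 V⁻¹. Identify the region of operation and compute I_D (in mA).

Saturation; I_D = 0.640 mA

k_n = μ_nC_ox · (W/L) = 0.97 mA/V².
V_ov = V_GS − V_t = 1.89 − 0.87 = 1.02 V.
Since V_DS = 2.89 V ≥ V_ov = 1.02 V, the device is in saturation.
I_D = ½ k_n V_ov² (1 + λ V_DS) = 0.5 × 0.97 × 1.02² × (1 + 0.093 × 2.89) = 0.64 mA.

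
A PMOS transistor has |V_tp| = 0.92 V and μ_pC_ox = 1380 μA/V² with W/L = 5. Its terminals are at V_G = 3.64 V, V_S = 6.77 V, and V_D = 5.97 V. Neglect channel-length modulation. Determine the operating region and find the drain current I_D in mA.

V_SG = V_S − V_G = 6.77 − 3.64 = 3.13 V; V_SD = V_S − V_D = 6.77 − 5.97 = 0.8 V.
k_p = μ_pC_ox · (W/L) = 6.9 mA/V².
V_ov = V_SG − |V_tp| = 3.13 − 0.92 = 2.21 V.
Since V_SD = 0.8 V < V_ov = 2.21 V, the device is in the triode region.
I_D = k_p [V_ov · V_SD − ½ V_SD²] = 6.9 × [2.21 × 0.8 − 0.5 × 0.8²] = 9.99 mA.

Triode; I_D = 9.99 mA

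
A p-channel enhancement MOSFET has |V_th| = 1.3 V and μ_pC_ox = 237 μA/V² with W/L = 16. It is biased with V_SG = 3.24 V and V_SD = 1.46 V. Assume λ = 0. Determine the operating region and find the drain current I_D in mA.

Triode; I_D = 6.70 mA

k_p = μ_pC_ox · (W/L) = 3.792 mA/V².
V_ov = V_SG − |V_th| = 3.24 − 1.3 = 1.94 V.
Since V_SD = 1.46 V < V_ov = 1.94 V, the device is in the triode region.
I_D = k_p [V_ov · V_SD − ½ V_SD²] = 3.792 × [1.94 × 1.46 − 0.5 × 1.46²] = 6.7 mA.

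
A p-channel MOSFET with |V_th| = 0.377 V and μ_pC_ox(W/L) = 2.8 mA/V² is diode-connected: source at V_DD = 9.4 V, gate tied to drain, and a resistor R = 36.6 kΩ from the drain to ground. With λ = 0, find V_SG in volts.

With gate tied to drain, V_SG = V_SD ≥ V_SG − |V_th|, so the device is in saturation.
KCL at the drain: ½ k_p (V_SG − |V_th|)² = (V_DD − V_SG)/R.
Let x = V_SG − 0.377. Then 51.2 x² + x − 9.023 = 0, giving x = 0.41 V (positive root), so V_SG = 0.787 V.
I_D = (V_DD − V_SG)/R = (9.4 − 0.787) / 36.6 = 0.235 mA.

V_SG = 0.787 V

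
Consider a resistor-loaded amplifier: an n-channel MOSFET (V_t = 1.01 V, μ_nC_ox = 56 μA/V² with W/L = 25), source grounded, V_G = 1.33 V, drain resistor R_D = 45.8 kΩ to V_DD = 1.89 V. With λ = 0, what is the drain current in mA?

V_GS = V_G = 1.33 V, so V_ov = 1.33 − 1.01 = 0.32 V.
k_n = μ_nC_ox · (W/L) = 1.4 mA/V².
Assume saturation: I_D = ½ k_n V_ov² = 0.5 × 1.4 × 0.32² = 0.0717 mA, giving V_DS = V_DD − I_D R_D = 1.89 − 0.0717 × 45.8 = -1.39 V.
But -1.39 V < V_ov = 0.32 V, so the device is actually in triode.
In triode I_D = k_n[V_ov V_DS − ½ V_DS²] and I_D = (V_DD − V_DS)/R_D. Equating: 32.1 V_DS² − 21.52 V_DS + 1.89 = 0, giving V_DS = 0.104 V (the root below V_ov).
I_D = (1.89 − 0.104) / 45.8 = 0.039 mA.

I_D = 0.0390 mA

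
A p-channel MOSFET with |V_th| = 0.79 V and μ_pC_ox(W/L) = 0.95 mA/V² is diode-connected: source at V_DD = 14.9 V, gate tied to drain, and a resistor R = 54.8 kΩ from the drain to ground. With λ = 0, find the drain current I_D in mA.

I_D = 0.244 mA

With gate tied to drain, V_SG = V_SD ≥ V_SG − |V_th|, so the device is in saturation.
KCL at the drain: ½ k_p (V_SG − |V_th|)² = (V_DD − V_SG)/R.
Let x = V_SG − 0.79. Then 26 x² + x − 14.11 = 0, giving x = 0.717 V (positive root), so V_SG = 1.51 V.
I_D = (V_DD − V_SG)/R = (14.9 − 1.51) / 54.8 = 0.244 mA.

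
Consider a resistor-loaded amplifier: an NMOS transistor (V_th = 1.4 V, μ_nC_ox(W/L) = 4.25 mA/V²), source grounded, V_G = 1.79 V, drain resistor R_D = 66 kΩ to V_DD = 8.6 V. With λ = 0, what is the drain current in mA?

V_GS = V_G = 1.79 V, so V_ov = 1.79 − 1.4 = 0.39 V.
Assume saturation: I_D = ½ k_n V_ov² = 0.5 × 4.25 × 0.39² = 0.323 mA, giving V_DS = V_DD − I_D R_D = 8.6 − 0.323 × 66 = -12.7 V.
But -12.7 V < V_ov = 0.39 V, so the device is actually in triode.
In triode I_D = k_n[V_ov V_DS − ½ V_DS²] and I_D = (V_DD − V_DS)/R_D. Equating: 140 V_DS² − 110.4 V_DS + 8.6 = 0, giving V_DS = 0.0877 V (the root below V_ov).
I_D = (8.6 − 0.0877) / 66 = 0.129 mA.

I_D = 0.129 mA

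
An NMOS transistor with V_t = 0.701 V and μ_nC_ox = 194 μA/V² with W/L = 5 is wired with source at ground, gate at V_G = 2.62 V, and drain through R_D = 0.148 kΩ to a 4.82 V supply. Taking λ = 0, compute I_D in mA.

I_D = 1.79 mA

V_GS = V_G = 2.62 V, so V_ov = 2.62 − 0.701 = 1.92 V.
k_n = μ_nC_ox · (W/L) = 0.97 mA/V².
Assume saturation: I_D = ½ k_n V_ov² = 0.5 × 0.97 × 1.92² = 1.79 mA, giving V_DS = V_DD − I_D R_D = 4.82 − 1.79 × 0.148 = 4.56 V.
V_DS = 4.56 V ≥ V_ov = 1.92 V, confirming saturation.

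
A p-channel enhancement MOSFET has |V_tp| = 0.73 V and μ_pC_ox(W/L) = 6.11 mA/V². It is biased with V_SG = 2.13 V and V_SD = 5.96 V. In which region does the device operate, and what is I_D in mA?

V_ov = V_SG − |V_tp| = 2.13 − 0.73 = 1.4 V.
Since V_SD = 5.96 V ≥ V_ov = 1.4 V, the device is in saturation.
I_D = ½ k_p V_ov² = 0.5 × 6.11 × 1.4² = 5.99 mA.

Saturation; I_D = 5.99 mA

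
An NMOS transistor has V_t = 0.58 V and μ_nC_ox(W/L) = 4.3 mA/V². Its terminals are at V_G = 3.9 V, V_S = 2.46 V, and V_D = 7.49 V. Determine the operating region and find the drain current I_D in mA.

Saturation; I_D = 1.59 mA

V_GS = V_G − V_S = 3.9 − 2.46 = 1.44 V; V_DS = V_D − V_S = 7.49 − 2.46 = 5.03 V.
V_ov = V_GS − V_t = 1.44 − 0.58 = 0.86 V.
Since V_DS = 5.03 V ≥ V_ov = 0.86 V, the device is in saturation.
I_D = ½ k_n V_ov² = 0.5 × 4.3 × 0.86² = 1.59 mA.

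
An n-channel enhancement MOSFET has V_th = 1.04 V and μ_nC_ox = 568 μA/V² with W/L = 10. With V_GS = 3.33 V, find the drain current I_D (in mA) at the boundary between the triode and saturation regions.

I_D = 14.9 mA

At the boundary V_DS = V_ov = V_GS − V_th = 3.33 − 1.04 = 2.29 V.
k_n = μ_nC_ox · (W/L) = 5.68 mA/V².
I_D = ½ k_n V_ov² = 0.5 × 5.68 × 2.29² = 14.9 mA.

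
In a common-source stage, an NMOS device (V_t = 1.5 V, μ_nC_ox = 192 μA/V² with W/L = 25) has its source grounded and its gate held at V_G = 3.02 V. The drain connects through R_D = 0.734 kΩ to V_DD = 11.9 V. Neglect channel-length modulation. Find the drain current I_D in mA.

I_D = 5.54 mA

V_GS = V_G = 3.02 V, so V_ov = 3.02 − 1.5 = 1.52 V.
k_n = μ_nC_ox · (W/L) = 4.8 mA/V².
Assume saturation: I_D = ½ k_n V_ov² = 0.5 × 4.8 × 1.52² = 5.54 mA, giving V_DS = V_DD − I_D R_D = 11.9 − 5.54 × 0.734 = 7.83 V.
V_DS = 7.83 V ≥ V_ov = 1.52 V, confirming saturation.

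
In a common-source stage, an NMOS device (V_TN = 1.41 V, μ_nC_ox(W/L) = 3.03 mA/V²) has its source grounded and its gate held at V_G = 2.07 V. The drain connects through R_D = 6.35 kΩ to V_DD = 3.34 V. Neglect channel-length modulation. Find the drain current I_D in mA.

I_D = 0.477 mA

V_GS = V_G = 2.07 V, so V_ov = 2.07 − 1.41 = 0.66 V.
Assume saturation: I_D = ½ k_n V_ov² = 0.5 × 3.03 × 0.66² = 0.66 mA, giving V_DS = V_DD − I_D R_D = 3.34 − 0.66 × 6.35 = -0.851 V.
But -0.851 V < V_ov = 0.66 V, so the device is actually in triode.
In triode I_D = k_n[V_ov V_DS − ½ V_DS²] and I_D = (V_DD − V_DS)/R_D. Equating: 9.62 V_DS² − 13.7 V_DS + 3.34 = 0, giving V_DS = 0.312 V (the root below V_ov).
I_D = (3.34 − 0.312) / 6.35 = 0.477 mA.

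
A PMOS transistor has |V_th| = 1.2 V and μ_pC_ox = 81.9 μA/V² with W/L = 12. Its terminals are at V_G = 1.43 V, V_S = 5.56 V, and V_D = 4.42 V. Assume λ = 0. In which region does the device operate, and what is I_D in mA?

V_SG = V_S − V_G = 5.56 − 1.43 = 4.13 V; V_SD = V_S − V_D = 5.56 − 4.42 = 1.14 V.
k_p = μ_pC_ox · (W/L) = 0.9828 mA/V².
V_ov = V_SG − |V_th| = 4.13 − 1.2 = 2.93 V.
Since V_SD = 1.14 V < V_ov = 2.93 V, the device is in the triode region.
I_D = k_p [V_ov · V_SD − ½ V_SD²] = 0.9828 × [2.93 × 1.14 − 0.5 × 1.14²] = 2.64 mA.

Triode; I_D = 2.64 mA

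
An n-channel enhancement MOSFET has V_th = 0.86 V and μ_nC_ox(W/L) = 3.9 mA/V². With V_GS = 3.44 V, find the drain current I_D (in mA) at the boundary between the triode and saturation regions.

I_D = 13.0 mA

At the boundary V_DS = V_ov = V_GS − V_th = 3.44 − 0.86 = 2.58 V.
I_D = ½ k_n V_ov² = 0.5 × 3.9 × 2.58² = 13 mA.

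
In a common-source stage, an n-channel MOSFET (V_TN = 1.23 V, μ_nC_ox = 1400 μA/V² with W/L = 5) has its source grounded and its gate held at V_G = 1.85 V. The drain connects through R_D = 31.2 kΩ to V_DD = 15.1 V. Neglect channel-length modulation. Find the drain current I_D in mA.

V_GS = V_G = 1.85 V, so V_ov = 1.85 − 1.23 = 0.62 V.
k_n = μ_nC_ox · (W/L) = 7 mA/V².
Assume saturation: I_D = ½ k_n V_ov² = 0.5 × 7 × 0.62² = 1.35 mA, giving V_DS = V_DD − I_D R_D = 15.1 − 1.35 × 31.2 = -26.9 V.
But -26.9 V < V_ov = 0.62 V, so the device is actually in triode.
In triode I_D = k_n[V_ov V_DS − ½ V_DS²] and I_D = (V_DD − V_DS)/R_D. Equating: 109 V_DS² − 136.4 V_DS + 15.1 = 0, giving V_DS = 0.123 V (the root below V_ov).
I_D = (15.1 − 0.123) / 31.2 = 0.48 mA.

I_D = 0.480 mA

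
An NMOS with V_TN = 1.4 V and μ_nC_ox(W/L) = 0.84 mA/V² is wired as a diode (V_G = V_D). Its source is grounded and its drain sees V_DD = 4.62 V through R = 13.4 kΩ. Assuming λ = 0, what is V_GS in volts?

V_GS = 2.07 V

With gate tied to drain, V_GS = V_DS ≥ V_GS − V_TN, so the device is in saturation.
KCL at the drain: ½ k_n (V_GS − V_TN)² = (V_DD − V_GS)/R.
Let x = V_GS − 1.4. Then 5.63 x² + x − 3.22 = 0, giving x = 0.673 V (positive root), so V_GS = 2.07 V.
I_D = (V_DD − V_GS)/R = (4.62 − 2.07) / 13.4 = 0.19 mA.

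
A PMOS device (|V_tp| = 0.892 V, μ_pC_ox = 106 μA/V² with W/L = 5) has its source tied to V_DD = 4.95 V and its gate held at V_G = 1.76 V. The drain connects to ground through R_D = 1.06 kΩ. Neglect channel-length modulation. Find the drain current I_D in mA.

V_SG = V_DD − V_G = 4.95 − 1.76 = 3.19 V, so V_ov = 3.19 − 0.892 = 2.3 V.
k_p = μ_pC_ox · (W/L) = 0.53 mA/V².
Assume saturation: I_D = ½ k_p V_ov² = 0.5 × 0.53 × 2.3² = 1.4 mA, giving V_SD = V_DD − I_D R_D = 4.95 − 1.4 × 1.06 = 3.47 V.
V_SD = 3.47 V ≥ V_ov = 2.3 V, confirming saturation.

I_D = 1.40 mA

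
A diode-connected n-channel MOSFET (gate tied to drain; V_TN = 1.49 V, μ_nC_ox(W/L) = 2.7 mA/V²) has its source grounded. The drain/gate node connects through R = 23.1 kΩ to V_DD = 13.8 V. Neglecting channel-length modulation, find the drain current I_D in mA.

I_D = 0.506 mA

With gate tied to drain, V_GS = V_DS ≥ V_GS − V_TN, so the device is in saturation.
KCL at the drain: ½ k_n (V_GS − V_TN)² = (V_DD − V_GS)/R.
Let x = V_GS − 1.49. Then 31.2 x² + x − 12.31 = 0, giving x = 0.612 V (positive root), so V_GS = 2.1 V.
I_D = (V_DD − V_GS)/R = (13.8 − 2.1) / 23.1 = 0.506 mA.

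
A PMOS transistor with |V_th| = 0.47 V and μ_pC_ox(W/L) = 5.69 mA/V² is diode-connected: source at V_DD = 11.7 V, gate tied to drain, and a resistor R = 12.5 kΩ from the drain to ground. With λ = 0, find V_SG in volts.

V_SG = 1.02 V

With gate tied to drain, V_SG = V_SD ≥ V_SG − |V_th|, so the device is in saturation.
KCL at the drain: ½ k_p (V_SG − |V_th|)² = (V_DD − V_SG)/R.
Let x = V_SG − 0.47. Then 35.6 x² + x − 11.23 = 0, giving x = 0.548 V (positive root), so V_SG = 1.02 V.
I_D = (V_DD − V_SG)/R = (11.7 − 1.02) / 12.5 = 0.855 mA.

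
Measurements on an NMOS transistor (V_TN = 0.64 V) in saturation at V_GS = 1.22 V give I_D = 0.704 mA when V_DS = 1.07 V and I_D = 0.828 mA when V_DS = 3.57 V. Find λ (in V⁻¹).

With V_GS fixed, I_D ∝ (1 + λ V_DS) in saturation, so I_D2/I_D1 = (1 + λ V_DS2)/(1 + λ V_DS1).
0.828/0.704 = 1.176 = (1 + 3.57 λ)/(1 + 1.07 λ).
Solving: λ (I_D1 V_DS2 − I_D2 V_DS1) = I_D2 − I_D1, so λ = (0.828 − 0.704) / (0.704 × 3.57 − 0.828 × 1.07) = 0.124 / 1.63 = 0.0762 V⁻¹.

λ = 0.0762 V⁻¹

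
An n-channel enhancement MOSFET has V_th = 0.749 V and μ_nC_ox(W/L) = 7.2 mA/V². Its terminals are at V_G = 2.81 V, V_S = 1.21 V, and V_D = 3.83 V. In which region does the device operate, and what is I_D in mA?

Saturation; I_D = 2.61 mA

V_GS = V_G − V_S = 2.81 − 1.21 = 1.6 V; V_DS = V_D − V_S = 3.83 − 1.21 = 2.62 V.
V_ov = V_GS − V_th = 1.6 − 0.749 = 0.851 V.
Since V_DS = 2.62 V ≥ V_ov = 0.851 V, the device is in saturation.
I_D = ½ k_n V_ov² = 0.5 × 7.2 × 0.851² = 2.61 mA.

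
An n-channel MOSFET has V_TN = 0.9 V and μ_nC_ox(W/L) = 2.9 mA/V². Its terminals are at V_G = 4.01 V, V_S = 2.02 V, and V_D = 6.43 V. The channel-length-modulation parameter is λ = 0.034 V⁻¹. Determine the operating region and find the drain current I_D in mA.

V_GS = V_G − V_S = 4.01 − 2.02 = 1.99 V; V_DS = V_D − V_S = 6.43 − 2.02 = 4.41 V.
V_ov = V_GS − V_TN = 1.99 − 0.9 = 1.09 V.
Since V_DS = 4.41 V ≥ V_ov = 1.09 V, the device is in saturation.
I_D = ½ k_n V_ov² (1 + λ V_DS) = 0.5 × 2.9 × 1.09² × (1 + 0.034 × 4.41) = 1.98 mA.

Saturation; I_D = 1.98 mA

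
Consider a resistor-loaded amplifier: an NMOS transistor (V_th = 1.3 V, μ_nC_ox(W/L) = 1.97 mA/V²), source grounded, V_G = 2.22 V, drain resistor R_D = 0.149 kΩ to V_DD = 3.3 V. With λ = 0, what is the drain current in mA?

V_GS = V_G = 2.22 V, so V_ov = 2.22 − 1.3 = 0.92 V.
Assume saturation: I_D = ½ k_n V_ov² = 0.5 × 1.97 × 0.92² = 0.834 mA, giving V_DS = V_DD − I_D R_D = 3.3 − 0.834 × 0.149 = 3.18 V.
V_DS = 3.18 V ≥ V_ov = 0.92 V, confirming saturation.

I_D = 0.834 mA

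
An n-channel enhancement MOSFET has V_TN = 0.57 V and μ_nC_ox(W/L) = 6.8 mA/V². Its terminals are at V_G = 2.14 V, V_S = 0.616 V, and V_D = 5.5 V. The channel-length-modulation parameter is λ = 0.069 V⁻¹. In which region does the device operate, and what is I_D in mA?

V_GS = V_G − V_S = 2.14 − 0.616 = 1.52 V; V_DS = V_D − V_S = 5.5 − 0.616 = 4.88 V.
V_ov = V_GS − V_TN = 1.52 − 0.57 = 0.954 V.
Since V_DS = 4.88 V ≥ V_ov = 0.954 V, the device is in saturation.
I_D = ½ k_n V_ov² (1 + λ V_DS) = 0.5 × 6.8 × 0.954² × (1 + 0.069 × 4.88) = 4.14 mA.

Saturation; I_D = 4.14 mA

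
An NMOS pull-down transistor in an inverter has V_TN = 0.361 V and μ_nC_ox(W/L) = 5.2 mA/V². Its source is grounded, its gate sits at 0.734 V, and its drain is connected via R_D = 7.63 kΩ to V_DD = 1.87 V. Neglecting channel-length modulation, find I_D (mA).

I_D = 0.226 mA

V_GS = V_G = 0.734 V, so V_ov = 0.734 − 0.361 = 0.373 V.
Assume saturation: I_D = ½ k_n V_ov² = 0.5 × 5.2 × 0.373² = 0.362 mA, giving V_DS = V_DD − I_D R_D = 1.87 − 0.362 × 7.63 = -0.89 V.
But -0.89 V < V_ov = 0.373 V, so the device is actually in triode.
In triode I_D = k_n[V_ov V_DS − ½ V_DS²] and I_D = (V_DD − V_DS)/R_D. Equating: 19.8 V_DS² − 15.8 V_DS + 1.87 = 0, giving V_DS = 0.145 V (the root below V_ov).
I_D = (1.87 − 0.145) / 7.63 = 0.226 mA.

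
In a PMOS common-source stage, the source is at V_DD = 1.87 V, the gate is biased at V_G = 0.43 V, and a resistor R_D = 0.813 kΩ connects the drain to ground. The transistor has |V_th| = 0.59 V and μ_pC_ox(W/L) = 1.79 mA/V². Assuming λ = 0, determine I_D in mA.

V_SG = V_DD − V_G = 1.87 − 0.43 = 1.44 V, so V_ov = 1.44 − 0.59 = 0.85 V.
Assume saturation: I_D = ½ k_p V_ov² = 0.5 × 1.79 × 0.85² = 0.647 mA, giving V_SD = V_DD − I_D R_D = 1.87 − 0.647 × 0.813 = 1.34 V.
V_SD = 1.34 V ≥ V_ov = 0.85 V, confirming saturation.

I_D = 0.647 mA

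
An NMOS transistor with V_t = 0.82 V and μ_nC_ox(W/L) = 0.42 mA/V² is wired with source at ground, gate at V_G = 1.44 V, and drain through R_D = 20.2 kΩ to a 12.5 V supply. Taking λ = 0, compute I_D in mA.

I_D = 0.0807 mA

V_GS = V_G = 1.44 V, so V_ov = 1.44 − 0.82 = 0.62 V.
Assume saturation: I_D = ½ k_n V_ov² = 0.5 × 0.42 × 0.62² = 0.0807 mA, giving V_DS = V_DD − I_D R_D = 12.5 − 0.0807 × 20.2 = 10.9 V.
V_DS = 10.9 V ≥ V_ov = 0.62 V, confirming saturation.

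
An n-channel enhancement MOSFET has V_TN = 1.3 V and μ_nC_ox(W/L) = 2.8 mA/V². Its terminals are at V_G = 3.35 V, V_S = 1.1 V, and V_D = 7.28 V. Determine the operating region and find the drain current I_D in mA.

V_GS = V_G − V_S = 3.35 − 1.1 = 2.25 V; V_DS = V_D − V_S = 7.28 − 1.1 = 6.18 V.
V_ov = V_GS − V_TN = 2.25 − 1.3 = 0.95 V.
Since V_DS = 6.18 V ≥ V_ov = 0.95 V, the device is in saturation.
I_D = ½ k_n V_ov² = 0.5 × 2.8 × 0.95² = 1.26 mA.

Saturation; I_D = 1.26 mA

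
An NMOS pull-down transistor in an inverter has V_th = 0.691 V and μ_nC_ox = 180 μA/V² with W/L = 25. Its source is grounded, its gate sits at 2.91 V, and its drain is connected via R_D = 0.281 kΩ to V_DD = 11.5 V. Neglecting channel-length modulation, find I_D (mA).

I_D = 11.1 mA

V_GS = V_G = 2.91 V, so V_ov = 2.91 − 0.691 = 2.22 V.
k_n = μ_nC_ox · (W/L) = 4.5 mA/V².
Assume saturation: I_D = ½ k_n V_ov² = 0.5 × 4.5 × 2.22² = 11.1 mA, giving V_DS = V_DD − I_D R_D = 11.5 − 11.1 × 0.281 = 8.39 V.
V_DS = 8.39 V ≥ V_ov = 2.22 V, confirming saturation.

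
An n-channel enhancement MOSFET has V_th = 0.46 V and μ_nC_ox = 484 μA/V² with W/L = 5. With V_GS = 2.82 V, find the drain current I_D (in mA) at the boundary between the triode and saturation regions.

At the boundary V_DS = V_ov = V_GS − V_th = 2.82 − 0.46 = 2.36 V.
k_n = μ_nC_ox · (W/L) = 2.42 mA/V².
I_D = ½ k_n V_ov² = 0.5 × 2.42 × 2.36² = 6.74 mA.

I_D = 6.74 mA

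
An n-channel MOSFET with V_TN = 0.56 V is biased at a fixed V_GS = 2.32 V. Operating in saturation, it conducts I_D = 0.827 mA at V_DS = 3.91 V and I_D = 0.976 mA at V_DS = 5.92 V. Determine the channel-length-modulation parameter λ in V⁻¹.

λ = 0.138 V⁻¹

With V_GS fixed, I_D ∝ (1 + λ V_DS) in saturation, so I_D2/I_D1 = (1 + λ V_DS2)/(1 + λ V_DS1).
0.976/0.827 = 1.18 = (1 + 5.92 λ)/(1 + 3.91 λ).
Solving: λ (I_D1 V_DS2 − I_D2 V_DS1) = I_D2 − I_D1, so λ = (0.976 − 0.827) / (0.827 × 5.92 − 0.976 × 3.91) = 0.149 / 1.08 = 0.138 V⁻¹.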